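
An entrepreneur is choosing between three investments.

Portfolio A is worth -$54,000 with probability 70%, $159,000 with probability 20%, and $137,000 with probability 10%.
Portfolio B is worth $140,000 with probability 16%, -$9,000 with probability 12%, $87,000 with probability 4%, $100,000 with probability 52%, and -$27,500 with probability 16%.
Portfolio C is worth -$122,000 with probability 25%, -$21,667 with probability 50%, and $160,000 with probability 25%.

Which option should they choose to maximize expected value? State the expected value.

Portfolio B ($72,400)

Portfolio A = 0.7 × (-54000) + 0.2 × 159000 + 0.1 × 137000 = -37800 + 31800 + 13700 = 7700
Portfolio B = 0.16 × 140000 + 0.12 × (-9000) + 0.04 × 87000 + 0.52 × 100000 + 0.16 × (-27500) = 22400 − 1080 + 3480 + 52000 − 4400 = 72400
Portfolio C = 0.25 × (-122000) + 0.5 × (-21667) + 0.25 × 160000 = -30500 − 10833.5 + 40000 = -1333.5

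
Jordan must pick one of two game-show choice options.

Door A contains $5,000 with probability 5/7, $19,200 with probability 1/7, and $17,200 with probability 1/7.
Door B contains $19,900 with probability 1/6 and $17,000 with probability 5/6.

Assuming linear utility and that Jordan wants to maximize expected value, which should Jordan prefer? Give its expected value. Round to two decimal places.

Door B ($17,483.33)

Door A = 5/7 × 5000 + 1/7 × 19200 + 1/7 × 17200 = 3571.4286 + 2742.8571 + 2457.1429 = 8771.4286
Door B = 1/6 × 19900 + 5/6 × 17000 = 3316.6667 + 14166.6667 = 17483.3333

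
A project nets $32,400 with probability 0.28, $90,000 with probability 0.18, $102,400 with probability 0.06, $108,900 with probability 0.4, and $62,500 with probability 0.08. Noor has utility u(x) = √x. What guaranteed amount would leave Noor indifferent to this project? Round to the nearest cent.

E[u] = 0.28·√32400 + 0.18·√90000 + 0.06·√102400 + 0.4·√108900 + 0.08·√62500 = 0.28·180 + 0.18·300 + 0.06·320 + 0.4·330 + 0.08·250 = 275.6
CE = (275.6)² = 75955.36

$75,955.36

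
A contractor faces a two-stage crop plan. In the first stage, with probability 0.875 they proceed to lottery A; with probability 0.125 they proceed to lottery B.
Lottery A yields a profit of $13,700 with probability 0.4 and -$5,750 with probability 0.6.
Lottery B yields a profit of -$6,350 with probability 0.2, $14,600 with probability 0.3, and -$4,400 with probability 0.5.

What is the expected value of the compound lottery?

$1,890

EV(A) = 0.4 × 13700 + 0.6 × (-5750) = 5480 − 3450 = 2030
EV(B) = 0.2 × (-6350) + 0.3 × 14600 + 0.5 × (-4400) = -1270 + 4380 − 2200 = 910
Overall = 0.875 × 2030 + 0.125 × 910 = 1776.25 + 113.75 = 1890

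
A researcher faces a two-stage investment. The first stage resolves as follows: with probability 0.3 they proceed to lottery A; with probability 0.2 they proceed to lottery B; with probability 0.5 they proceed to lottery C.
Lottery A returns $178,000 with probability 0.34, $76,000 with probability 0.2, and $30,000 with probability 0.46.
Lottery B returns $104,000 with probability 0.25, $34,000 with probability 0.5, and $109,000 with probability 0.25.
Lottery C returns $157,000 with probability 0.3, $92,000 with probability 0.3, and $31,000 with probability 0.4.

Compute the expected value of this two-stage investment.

$84,456

EV(A) = 0.34 × 178000 + 0.2 × 76000 + 0.46 × 30000 = 60520 + 15200 + 13800 = 89520
EV(B) = 0.25 × 104000 + 0.5 × 34000 + 0.25 × 109000 = 26000 + 17000 + 27250 = 70250
EV(C) = 0.3 × 157000 + 0.3 × 92000 + 0.4 × 31000 = 47100 + 27600 + 12400 = 87100
Overall = 0.3 × 89520 + 0.2 × 70250 + 0.5 × 87100 = 26856 + 14050 + 43550 = 84456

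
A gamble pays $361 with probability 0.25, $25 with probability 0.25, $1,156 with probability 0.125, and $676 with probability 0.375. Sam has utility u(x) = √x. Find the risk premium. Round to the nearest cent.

$94.50

E[u] = 0.25·√361 + 0.25·√25 + 0.125·√1156 + 0.375·√676 = 0.25·19 + 0.25·5 + 0.125·34 + 0.375·26 = 20
CE = (20)² = 400
Risk premium = EV − CE = 494.5 − 400 = 94.5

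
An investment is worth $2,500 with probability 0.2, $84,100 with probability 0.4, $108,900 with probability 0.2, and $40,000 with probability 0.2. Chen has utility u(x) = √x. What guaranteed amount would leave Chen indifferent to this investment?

E[u] = 0.2·√2500 + 0.4·√84100 + 0.2·√108900 + 0.2·√40000 = 0.2·50 + 0.4·290 + 0.2·330 + 0.2·200 = 232
CE = (232)² = 53824

$53,824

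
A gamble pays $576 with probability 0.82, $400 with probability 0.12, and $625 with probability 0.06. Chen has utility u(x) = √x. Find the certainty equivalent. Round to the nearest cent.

$556.02

E[u] = 0.82·√576 + 0.12·√400 + 0.06·√625 = 0.82·24 + 0.12·20 + 0.06·25 = 23.58
CE = (23.58)² = 556.0164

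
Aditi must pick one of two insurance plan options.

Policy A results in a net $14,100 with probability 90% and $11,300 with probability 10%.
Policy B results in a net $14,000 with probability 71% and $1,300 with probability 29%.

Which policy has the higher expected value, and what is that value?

Policy A = 0.9 × 14100 + 0.1 × 11300 = 12690 + 1130 = 13820
Policy B = 0.71 × 14000 + 0.29 × 1300 = 9940 + 377 = 10317

Policy A ($13,820)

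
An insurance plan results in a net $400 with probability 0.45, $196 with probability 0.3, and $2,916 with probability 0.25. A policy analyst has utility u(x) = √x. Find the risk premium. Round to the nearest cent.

E[u] = 0.45·√400 + 0.3·√196 + 0.25·√2916 = 0.45·20 + 0.3·14 + 0.25·54 = 26.7
CE = (26.7)² = 712.89
Risk premium = EV − CE = 967.8 − 712.89 = 254.91

$254.91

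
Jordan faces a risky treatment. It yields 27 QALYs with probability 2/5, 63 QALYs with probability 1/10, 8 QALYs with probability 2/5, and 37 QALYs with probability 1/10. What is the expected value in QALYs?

EV = 2/5 × 27 + 1/10 × 63 + 2/5 × 8 + 1/10 × 37 = 10.8 + 6.3 + 3.2 + 3.7 = 24

24 QALYs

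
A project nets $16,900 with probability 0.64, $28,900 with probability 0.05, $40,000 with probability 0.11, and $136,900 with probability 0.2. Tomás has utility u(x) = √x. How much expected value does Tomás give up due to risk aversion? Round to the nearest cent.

E[u] = 0.64·√16900 + 0.05·√28900 + 0.11·√40000 + 0.2·√136900 = 0.64·130 + 0.05·170 + 0.11·200 + 0.2·370 = 187.7
CE = (187.7)² = 35231.29
Risk premium = EV − CE = 44041 − 35231.29 = 8809.71

$8,809.71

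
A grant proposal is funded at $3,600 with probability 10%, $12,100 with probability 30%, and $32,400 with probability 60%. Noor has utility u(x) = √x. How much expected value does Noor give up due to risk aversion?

E[u] = 0.1·√3600 + 0.3·√12100 + 0.6·√32400 = 0.1·60 + 0.3·110 + 0.6·180 = 147
CE = (147)² = 21609
Risk premium = EV − CE = 23430 − 21609 = 1821

$1,821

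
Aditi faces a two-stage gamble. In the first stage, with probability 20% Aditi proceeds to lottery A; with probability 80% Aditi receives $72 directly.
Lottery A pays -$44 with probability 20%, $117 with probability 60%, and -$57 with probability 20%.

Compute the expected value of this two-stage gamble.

$67.60

EV(A) = 0.2 × (-44) + 0.6 × 117 + 0.2 × (-57) = -8.8 + 70.2 − 11.4 = 50
Branch B: 72 (certain)
Overall = 0.2 × 50 + 0.8 × 72 = 10 + 57.6 = 67.6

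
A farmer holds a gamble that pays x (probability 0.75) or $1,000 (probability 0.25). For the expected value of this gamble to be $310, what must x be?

x = $80

0.75·x + 0.25·1000 = 310
0.75·x = 310 − 250 = 60
x = 60 / 0.75 = 80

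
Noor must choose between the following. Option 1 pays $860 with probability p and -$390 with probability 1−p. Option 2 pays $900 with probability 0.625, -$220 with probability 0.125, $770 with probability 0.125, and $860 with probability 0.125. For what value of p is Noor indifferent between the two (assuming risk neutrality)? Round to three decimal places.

p = 0.903

EV(Option 2) = 0.625 × 900 + 0.125 × (-220) + 0.125 × 770 + 0.125 × 860 = 562.5 − 27.5 + 96.25 + 107.5 = 738.75
p·860 + (1−p)·(-390) = 738.75
1250p − 390 = 738.75
p = (738.75 + 390) / 1250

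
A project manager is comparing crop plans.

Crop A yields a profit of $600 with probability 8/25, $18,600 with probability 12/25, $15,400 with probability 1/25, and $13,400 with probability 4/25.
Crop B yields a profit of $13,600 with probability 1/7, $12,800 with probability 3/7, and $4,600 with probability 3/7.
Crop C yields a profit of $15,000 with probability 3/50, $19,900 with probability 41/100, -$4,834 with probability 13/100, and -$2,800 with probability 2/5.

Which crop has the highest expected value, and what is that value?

Crop A ($11,880)

Crop A = 8/25 × 600 + 12/25 × 18600 + 1/25 × 15400 + 4/25 × 13400 = 192 + 8928 + 616 + 2144 = 11880
Crop B = 1/7 × 13600 + 3/7 × 12800 + 3/7 × 4600 = 1942.8571 + 5485.7143 + 1971.4286 = 9400
Crop C = 3/50 × 15000 + 41/100 × 19900 + 13/100 × (-4834) + 2/5 × (-2800) = 900 + 8159 − 628.42 − 1120 = 7310.58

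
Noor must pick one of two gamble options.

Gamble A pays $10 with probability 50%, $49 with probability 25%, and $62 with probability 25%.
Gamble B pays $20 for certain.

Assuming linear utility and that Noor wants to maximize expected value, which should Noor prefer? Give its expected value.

Gamble A ($32.75)

Gamble A = 0.5 × 10 + 0.25 × 49 + 0.25 × 62 = 5 + 12.25 + 15.5 = 32.75
Gamble B: 20 (certain)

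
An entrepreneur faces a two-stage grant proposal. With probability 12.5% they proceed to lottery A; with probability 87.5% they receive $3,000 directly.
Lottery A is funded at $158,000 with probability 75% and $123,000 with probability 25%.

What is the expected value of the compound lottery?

EV(A) = 0.75 × 158000 + 0.25 × 123000 = 118500 + 30750 = 149250
Branch B: 3000 (certain)
Overall = 0.125 × 149250 + 0.875 × 3000 = 18656.25 + 2625 = 21281.25

$21,281.25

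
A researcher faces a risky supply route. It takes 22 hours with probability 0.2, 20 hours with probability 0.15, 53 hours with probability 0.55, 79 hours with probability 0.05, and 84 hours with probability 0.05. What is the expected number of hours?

EV = 0.2 × 22 + 0.15 × 20 + 0.55 × 53 + 0.05 × 79 + 0.05 × 84 = 4.4 + 3 + 29.15 + 3.95 + 4.2 = 44.7

44.7 hours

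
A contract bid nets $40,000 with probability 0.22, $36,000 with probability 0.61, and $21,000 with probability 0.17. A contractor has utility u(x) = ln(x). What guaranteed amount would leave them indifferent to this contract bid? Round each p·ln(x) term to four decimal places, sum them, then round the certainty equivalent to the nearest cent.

$33,620.79

E[u] = 0.22·ln(40000) + 0.61·ln(36000) + 0.17·ln(21000) = 2.3313 + 6.3997 + 1.6919 = 10.4229
CE = e^10.4229 ≈ 33620.79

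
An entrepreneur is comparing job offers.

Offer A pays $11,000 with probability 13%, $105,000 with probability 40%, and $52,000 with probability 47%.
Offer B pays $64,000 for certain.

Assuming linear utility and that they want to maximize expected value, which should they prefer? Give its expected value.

Offer A = 0.13 × 11000 + 0.4 × 105000 + 0.47 × 52000 = 1430 + 42000 + 24440 = 67870
Offer B: 64000 (certain)

Offer A ($67,870)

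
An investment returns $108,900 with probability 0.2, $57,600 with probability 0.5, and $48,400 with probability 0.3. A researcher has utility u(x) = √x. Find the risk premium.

$1,596

E[u] = 0.2·√108900 + 0.5·√57600 + 0.3·√48400 = 0.2·330 + 0.5·240 + 0.3·220 = 252
CE = (252)² = 63504
Risk premium = EV − CE = 65100 − 63504 = 1596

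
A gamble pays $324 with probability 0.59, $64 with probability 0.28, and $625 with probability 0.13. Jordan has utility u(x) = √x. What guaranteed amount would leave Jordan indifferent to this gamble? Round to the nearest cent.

$259.53

E[u] = 0.59·√324 + 0.28·√64 + 0.13·√625 = 0.59·18 + 0.28·8 + 0.13·25 = 16.11
CE = (16.11)² = 259.5321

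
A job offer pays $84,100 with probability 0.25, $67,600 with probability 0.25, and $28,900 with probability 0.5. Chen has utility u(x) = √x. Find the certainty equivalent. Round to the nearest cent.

$49,506.25

E[u] = 0.25·√84100 + 0.25·√67600 + 0.5·√28900 = 0.25·290 + 0.25·260 + 0.5·170 = 222.5
CE = (222.5)² = 49506.25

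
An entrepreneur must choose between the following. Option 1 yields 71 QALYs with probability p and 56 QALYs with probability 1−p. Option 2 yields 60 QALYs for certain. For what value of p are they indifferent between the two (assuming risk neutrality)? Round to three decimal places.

p·71 + (1−p)·56 = 60
15p + 56 = 60
p = (60 − 56) / 15

p = 0.267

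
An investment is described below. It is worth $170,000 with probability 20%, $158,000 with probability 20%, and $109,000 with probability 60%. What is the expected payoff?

$131,000

EV = 0.2 × 170000 + 0.2 × 158000 + 0.6 × 109000 = 34000 + 31600 + 65400 = 131000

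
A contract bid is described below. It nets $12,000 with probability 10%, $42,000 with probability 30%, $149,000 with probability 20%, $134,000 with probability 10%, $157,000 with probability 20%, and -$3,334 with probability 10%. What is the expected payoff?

$88,066.60

EV = 0.1 × 12000 + 0.3 × 42000 + 0.2 × 149000 + 0.1 × 134000 + 0.2 × 157000 + 0.1 × (-3334) = 1200 + 12600 + 29800 + 13400 + 31400 − 333.4 = 88066.6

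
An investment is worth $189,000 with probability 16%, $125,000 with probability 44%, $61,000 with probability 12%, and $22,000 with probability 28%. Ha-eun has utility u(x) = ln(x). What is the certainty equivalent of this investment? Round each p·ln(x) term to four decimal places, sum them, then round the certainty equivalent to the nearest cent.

$75,334.99

E[u] = 0.16·ln(189000) + 0.44·ln(125000) + 0.12·ln(61000) + 0.28·ln(22000) = 1.9439 + 5.1639 + 1.3222 + 2.7997 = 11.2297
CE = e^11.2297 ≈ 75334.99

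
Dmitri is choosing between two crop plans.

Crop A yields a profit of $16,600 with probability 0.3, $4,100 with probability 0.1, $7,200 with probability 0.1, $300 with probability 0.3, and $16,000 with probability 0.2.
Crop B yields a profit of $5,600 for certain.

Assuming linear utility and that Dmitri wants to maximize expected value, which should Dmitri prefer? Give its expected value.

Crop A = 0.3 × 16600 + 0.1 × 4100 + 0.1 × 7200 + 0.3 × 300 + 0.2 × 16000 = 4980 + 410 + 720 + 90 + 3200 = 9400
Crop B: 5600 (certain)

Crop A ($9,400)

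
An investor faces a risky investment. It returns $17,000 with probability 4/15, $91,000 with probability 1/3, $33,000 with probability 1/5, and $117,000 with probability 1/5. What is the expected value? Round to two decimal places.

$64,866.67

EV = 4/15 × 17000 + 1/3 × 91000 + 1/5 × 33000 + 1/5 × 117000 = 4533.3333 + 30333.3333 + 6600 + 23400 = 64866.6667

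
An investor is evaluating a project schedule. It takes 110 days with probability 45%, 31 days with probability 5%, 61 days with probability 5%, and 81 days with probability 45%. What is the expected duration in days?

EV = 0.45 × 110 + 0.05 × 31 + 0.05 × 61 + 0.45 × 81 = 49.5 + 1.55 + 3.05 + 36.45 = 90.55

90.55 days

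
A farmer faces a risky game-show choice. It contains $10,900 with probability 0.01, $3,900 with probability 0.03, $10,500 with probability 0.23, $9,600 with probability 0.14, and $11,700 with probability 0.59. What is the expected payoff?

EV = 0.01 × 10900 + 0.03 × 3900 + 0.23 × 10500 + 0.14 × 9600 + 0.59 × 11700 = 109 + 117 + 2415 + 1344 + 6903 = 10888

$10,888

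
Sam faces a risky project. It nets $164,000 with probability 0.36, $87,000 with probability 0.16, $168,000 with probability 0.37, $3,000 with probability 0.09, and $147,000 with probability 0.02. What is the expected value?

EV = 0.36 × 164000 + 0.16 × 87000 + 0.37 × 168000 + 0.09 × 3000 + 0.02 × 147000 = 59040 + 13920 + 62160 + 270 + 2940 = 138330

$138,330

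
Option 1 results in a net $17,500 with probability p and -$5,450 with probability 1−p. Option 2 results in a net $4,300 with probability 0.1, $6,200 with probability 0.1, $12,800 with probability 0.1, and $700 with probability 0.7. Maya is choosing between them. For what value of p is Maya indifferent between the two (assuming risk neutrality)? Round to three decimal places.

p = 0.360

EV(Option 2) = 0.1 × 4300 + 0.1 × 6200 + 0.1 × 12800 + 0.7 × 700 = 430 + 620 + 1280 + 490 = 2820
p·17500 + (1−p)·(-5450) = 2820
22950p − 5450 = 2820
p = (2820 + 5450) / 22950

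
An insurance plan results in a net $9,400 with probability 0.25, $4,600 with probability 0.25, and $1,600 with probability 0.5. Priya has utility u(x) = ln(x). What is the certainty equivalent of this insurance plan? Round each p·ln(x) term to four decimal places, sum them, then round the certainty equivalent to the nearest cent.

$3,243.80

E[u] = 0.25·ln(9400) + 0.25·ln(4600) + 0.5·ln(1600) = 2.2871 + 2.1085 + 3.6889 = 8.0845
CE = e^8.0845 ≈ 3243.80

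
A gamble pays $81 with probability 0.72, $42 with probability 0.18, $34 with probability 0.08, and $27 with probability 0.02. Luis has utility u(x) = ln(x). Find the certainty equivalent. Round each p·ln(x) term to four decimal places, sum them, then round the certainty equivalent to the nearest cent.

$65.68

E[u] = 0.72·ln(81) + 0.18·ln(42) + 0.08·ln(34) + 0.02·ln(27) = 3.1640 + 0.6728 + 0.2821 + 0.0659 = 4.1848
CE = e^4.1848 ≈ 65.68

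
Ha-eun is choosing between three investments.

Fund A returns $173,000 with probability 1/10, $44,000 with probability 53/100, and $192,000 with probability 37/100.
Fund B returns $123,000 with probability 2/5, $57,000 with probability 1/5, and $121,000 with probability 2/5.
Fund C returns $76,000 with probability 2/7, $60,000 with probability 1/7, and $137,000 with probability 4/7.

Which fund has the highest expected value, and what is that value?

Fund A ($111,660)

Fund A = 1/10 × 173000 + 53/100 × 44000 + 37/100 × 192000 = 17300 + 23320 + 71040 = 111660
Fund B = 2/5 × 123000 + 1/5 × 57000 + 2/5 × 121000 = 49200 + 11400 + 48400 = 109000
Fund C = 2/7 × 76000 + 1/7 × 60000 + 4/7 × 137000 = 21714.2857 + 8571.4286 + 78285.7143 = 108571.4286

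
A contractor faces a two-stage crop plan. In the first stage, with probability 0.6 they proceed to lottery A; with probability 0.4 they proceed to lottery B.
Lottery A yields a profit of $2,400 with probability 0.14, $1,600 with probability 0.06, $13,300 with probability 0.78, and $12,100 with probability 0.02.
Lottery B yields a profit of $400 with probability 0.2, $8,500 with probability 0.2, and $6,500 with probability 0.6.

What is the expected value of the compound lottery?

EV(A) = 0.14 × 2400 + 0.06 × 1600 + 0.78 × 13300 + 0.02 × 12100 = 336 + 96 + 10374 + 242 = 11048
EV(B) = 0.2 × 400 + 0.2 × 8500 + 0.6 × 6500 = 80 + 1700 + 3900 = 5680
Overall = 0.6 × 11048 + 0.4 × 5680 = 6628.8 + 2272 = 8900.8

$8,900.80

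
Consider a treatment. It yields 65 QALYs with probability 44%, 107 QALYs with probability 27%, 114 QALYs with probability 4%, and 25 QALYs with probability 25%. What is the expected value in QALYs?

68.3 QALYs

EV = 0.44 × 65 + 0.27 × 107 + 0.04 × 114 + 0.25 × 25 = 28.6 + 28.89 + 4.56 + 6.25 = 68.3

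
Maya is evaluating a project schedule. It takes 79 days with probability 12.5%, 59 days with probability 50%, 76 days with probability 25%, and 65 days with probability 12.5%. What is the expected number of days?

EV = 0.125 × 79 + 0.5 × 59 + 0.25 × 76 + 0.125 × 65 = 9.875 + 29.5 + 19 + 8.125 = 66.5

66.5 days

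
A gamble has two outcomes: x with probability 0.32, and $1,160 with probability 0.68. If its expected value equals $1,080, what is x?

0.32·x + 0.68·1160 = 1080
0.32·x = 1080 − 788.8 = 291.2
x = 291.2 / 0.32 = 910

x = $910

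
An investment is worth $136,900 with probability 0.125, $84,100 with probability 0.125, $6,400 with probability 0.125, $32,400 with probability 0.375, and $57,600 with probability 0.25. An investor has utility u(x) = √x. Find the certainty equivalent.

E[u] = 0.125·√136900 + 0.125·√84100 + 0.125·√6400 + 0.375·√32400 + 0.25·√57600 = 0.125·370 + 0.125·290 + 0.125·80 + 0.375·180 + 0.25·240 = 220
CE = (220)² = 48400

$48,400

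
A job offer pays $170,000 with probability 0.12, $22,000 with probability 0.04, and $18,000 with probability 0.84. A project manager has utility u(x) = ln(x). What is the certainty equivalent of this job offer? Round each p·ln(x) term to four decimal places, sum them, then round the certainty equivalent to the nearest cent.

E[u] = 0.12·ln(170000) + 0.04·ln(22000) + 0.84·ln(18000) = 1.4452 + 0.4000 + 8.2304 = 10.0756
CE = e^10.0756 ≈ 23756.23

$23,756.23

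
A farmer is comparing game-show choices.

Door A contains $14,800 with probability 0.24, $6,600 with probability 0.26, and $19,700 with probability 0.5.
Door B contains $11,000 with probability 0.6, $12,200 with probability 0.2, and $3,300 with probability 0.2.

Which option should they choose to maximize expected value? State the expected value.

Door A ($15,118)

Door A = 0.24 × 14800 + 0.26 × 6600 + 0.5 × 19700 = 3552 + 1716 + 9850 = 15118
Door B = 0.6 × 11000 + 0.2 × 12200 + 0.2 × 3300 = 6600 + 2440 + 660 = 9700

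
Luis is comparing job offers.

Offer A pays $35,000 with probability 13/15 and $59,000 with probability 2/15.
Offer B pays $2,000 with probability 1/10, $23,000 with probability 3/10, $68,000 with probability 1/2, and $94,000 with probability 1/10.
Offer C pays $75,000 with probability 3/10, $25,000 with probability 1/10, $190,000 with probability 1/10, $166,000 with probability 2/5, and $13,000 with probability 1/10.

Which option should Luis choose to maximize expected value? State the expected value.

Offer A = 13/15 × 35000 + 2/15 × 59000 = 30333.3333 + 7866.6667 = 38200
Offer B = 1/10 × 2000 + 3/10 × 23000 + 1/2 × 68000 + 1/10 × 94000 = 200 + 6900 + 34000 + 9400 = 50500
Offer C = 3/10 × 75000 + 1/10 × 25000 + 1/10 × 190000 + 2/5 × 166000 + 1/10 × 13000 = 22500 + 2500 + 19000 + 66400 + 1300 = 111700

Offer C ($111,700)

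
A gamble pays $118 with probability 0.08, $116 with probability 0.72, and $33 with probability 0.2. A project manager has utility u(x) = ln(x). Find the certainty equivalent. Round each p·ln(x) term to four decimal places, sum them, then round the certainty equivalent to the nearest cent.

E[u] = 0.08·ln(118) + 0.72·ln(116) + 0.2·ln(33) = 0.3817 + 3.4226 + 0.6993 = 4.5036
CE = e^4.5036 ≈ 90.34

$90.34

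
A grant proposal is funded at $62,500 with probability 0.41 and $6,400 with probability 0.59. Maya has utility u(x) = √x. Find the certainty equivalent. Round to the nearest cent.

$22,410.09

E[u] = 0.41·√62500 + 0.59·√6400 = 0.41·250 + 0.59·80 = 149.7
CE = (149.7)² = 22410.09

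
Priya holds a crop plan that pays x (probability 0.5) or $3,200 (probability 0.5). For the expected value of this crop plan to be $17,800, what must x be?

x = $32,400

0.5·x + 0.5·3200 = 17800
0.5·x = 17800 − 1600 = 16200
x = 16200 / 0.5 = 32400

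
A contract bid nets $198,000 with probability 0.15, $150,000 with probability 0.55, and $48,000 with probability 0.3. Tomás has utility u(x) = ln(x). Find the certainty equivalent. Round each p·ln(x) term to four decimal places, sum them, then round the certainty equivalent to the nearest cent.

$111,101.56

E[u] = 0.15·ln(198000) + 0.55·ln(150000) + 0.3·ln(48000) = 1.8294 + 6.5551 + 3.2337 = 11.6182
CE = e^11.6182 ≈ 111101.56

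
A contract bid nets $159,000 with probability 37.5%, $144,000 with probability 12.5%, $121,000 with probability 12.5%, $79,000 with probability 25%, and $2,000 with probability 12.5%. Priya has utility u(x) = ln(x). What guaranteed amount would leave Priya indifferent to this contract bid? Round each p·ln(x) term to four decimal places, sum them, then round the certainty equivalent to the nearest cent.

E[u] = 0.375·ln(159000) + 0.125·ln(144000) + 0.125·ln(121000) + 0.25·ln(79000) + 0.125·ln(2000) = 4.4912 + 1.4847 + 1.4629 + 2.8193 + 0.9501 = 11.2082
CE = e^11.2082 ≈ 73732.58

$73,732.58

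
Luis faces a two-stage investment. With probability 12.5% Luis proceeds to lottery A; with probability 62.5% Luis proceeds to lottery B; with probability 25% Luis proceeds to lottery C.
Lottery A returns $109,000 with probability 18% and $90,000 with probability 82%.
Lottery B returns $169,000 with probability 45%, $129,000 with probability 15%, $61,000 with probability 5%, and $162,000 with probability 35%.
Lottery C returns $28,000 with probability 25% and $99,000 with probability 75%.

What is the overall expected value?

EV(A) = 0.18 × 109000 + 0.82 × 90000 = 19620 + 73800 = 93420
EV(B) = 0.45 × 169000 + 0.15 × 129000 + 0.05 × 61000 + 0.35 × 162000 = 76050 + 19350 + 3050 + 56700 = 155150
EV(C) = 0.25 × 28000 + 0.75 × 99000 = 7000 + 74250 = 81250
Overall = 0.125 × 93420 + 0.625 × 155150 + 0.25 × 81250 = 11677.5 + 96968.75 + 20312.5 = 128958.75

$128,958.75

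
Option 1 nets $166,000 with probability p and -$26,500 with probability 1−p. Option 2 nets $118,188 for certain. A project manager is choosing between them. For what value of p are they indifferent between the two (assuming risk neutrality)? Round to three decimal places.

p = 0.752

p·166000 + (1−p)·(-26500) = 118188
192500p − 26500 = 118188
p = (118188 + 26500) / 192500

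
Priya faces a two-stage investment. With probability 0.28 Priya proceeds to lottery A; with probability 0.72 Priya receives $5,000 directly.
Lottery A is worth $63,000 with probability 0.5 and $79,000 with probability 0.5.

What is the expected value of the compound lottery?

$23,480

EV(A) = 0.5 × 63000 + 0.5 × 79000 = 31500 + 39500 = 71000
Branch B: 5000 (certain)
Overall = 0.28 × 71000 + 0.72 × 5000 = 19880 + 3600 = 23480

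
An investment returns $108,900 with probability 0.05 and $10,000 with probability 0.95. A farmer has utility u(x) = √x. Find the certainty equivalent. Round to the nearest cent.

$12,432.25

E[u] = 0.05·√108900 + 0.95·√10000 = 0.05·330 + 0.95·100 = 111.5
CE = (111.5)² = 12432.25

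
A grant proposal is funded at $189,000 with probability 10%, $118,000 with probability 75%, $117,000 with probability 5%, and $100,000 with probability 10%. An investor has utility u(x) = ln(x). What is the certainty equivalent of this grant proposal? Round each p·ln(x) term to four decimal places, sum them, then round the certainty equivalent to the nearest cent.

$121,613.10

E[u] = 0.1·ln(189000) + 0.75·ln(118000) + 0.05·ln(117000) + 0.1·ln(100000) = 1.2150 + 8.7588 + 0.5835 + 1.1513 = 11.7086
CE = e^11.7086 ≈ 121613.10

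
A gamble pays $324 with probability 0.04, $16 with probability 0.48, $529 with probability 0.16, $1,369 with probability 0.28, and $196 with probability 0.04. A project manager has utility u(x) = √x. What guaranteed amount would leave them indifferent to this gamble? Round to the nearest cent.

E[u] = 0.04·√324 + 0.48·√16 + 0.16·√529 + 0.28·√1369 + 0.04·√196 = 0.04·18 + 0.48·4 + 0.16·23 + 0.28·37 + 0.04·14 = 17.24
CE = (17.24)² = 297.2176

$297.22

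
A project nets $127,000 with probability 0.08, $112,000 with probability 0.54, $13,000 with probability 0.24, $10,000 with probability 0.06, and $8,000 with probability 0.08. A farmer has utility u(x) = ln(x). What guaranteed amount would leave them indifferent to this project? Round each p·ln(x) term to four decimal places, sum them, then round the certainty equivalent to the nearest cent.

E[u] = 0.08·ln(127000) + 0.54·ln(112000) + 0.24·ln(13000) + 0.06·ln(10000) + 0.08·ln(8000) = 0.9402 + 6.2782 + 2.2734 + 0.5526 + 0.7190 = 10.7634
CE = e^10.7634 ≈ 47259.08

$47,259.08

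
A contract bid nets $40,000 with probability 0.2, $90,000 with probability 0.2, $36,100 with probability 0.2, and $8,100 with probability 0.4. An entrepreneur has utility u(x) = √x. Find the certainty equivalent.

$30,276

E[u] = 0.2·√40000 + 0.2·√90000 + 0.2·√36100 + 0.4·√8100 = 0.2·200 + 0.2·300 + 0.2·190 + 0.4·90 = 174
CE = (174)² = 30276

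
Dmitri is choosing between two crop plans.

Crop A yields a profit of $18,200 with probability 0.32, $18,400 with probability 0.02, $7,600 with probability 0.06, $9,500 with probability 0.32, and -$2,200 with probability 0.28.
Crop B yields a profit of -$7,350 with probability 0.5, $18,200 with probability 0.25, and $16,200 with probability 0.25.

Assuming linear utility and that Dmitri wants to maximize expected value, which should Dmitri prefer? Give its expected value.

Crop A = 0.32 × 18200 + 0.02 × 18400 + 0.06 × 7600 + 0.32 × 9500 + 0.28 × (-2200) = 5824 + 368 + 456 + 3040 − 616 = 9072
Crop B = 0.5 × (-7350) + 0.25 × 18200 + 0.25 × 16200 = -3675 + 4550 + 4050 = 4925

Crop A ($9,072)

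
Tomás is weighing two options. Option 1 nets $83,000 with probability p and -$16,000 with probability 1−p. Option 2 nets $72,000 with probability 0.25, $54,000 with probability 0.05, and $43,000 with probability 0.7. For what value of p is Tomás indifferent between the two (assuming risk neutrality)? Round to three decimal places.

EV(Option 2) = 0.25 × 72000 + 0.05 × 54000 + 0.7 × 43000 = 18000 + 2700 + 30100 = 50800
p·83000 + (1−p)·(-16000) = 50800
99000p − 16000 = 50800
p = (50800 + 16000) / 99000

p = 0.675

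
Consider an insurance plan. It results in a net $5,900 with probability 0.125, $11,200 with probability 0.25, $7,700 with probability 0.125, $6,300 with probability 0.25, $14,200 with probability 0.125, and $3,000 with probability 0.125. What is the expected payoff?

$8,225

EV = 0.125 × 5900 + 0.25 × 11200 + 0.125 × 7700 + 0.25 × 6300 + 0.125 × 14200 + 0.125 × 3000 = 737.5 + 2800 + 962.5 + 1575 + 1775 + 375 = 8225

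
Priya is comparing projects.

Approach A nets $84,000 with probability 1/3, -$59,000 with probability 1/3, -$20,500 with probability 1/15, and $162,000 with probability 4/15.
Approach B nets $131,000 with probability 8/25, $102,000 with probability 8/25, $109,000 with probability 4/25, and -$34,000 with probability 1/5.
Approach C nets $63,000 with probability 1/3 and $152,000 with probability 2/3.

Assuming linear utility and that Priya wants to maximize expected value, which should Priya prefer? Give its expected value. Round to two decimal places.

Approach C ($122,333.33)

Approach A = 1/3 × 84000 + 1/3 × (-59000) + 1/15 × (-20500) + 4/15 × 162000 = 28000 − 19666.6667 − 1366.6667 + 43200 = 50166.6667
Approach B = 8/25 × 131000 + 8/25 × 102000 + 4/25 × 109000 + 1/5 × (-34000) = 41920 + 32640 + 17440 − 6800 = 85200
Approach C = 1/3 × 63000 + 2/3 × 152000 = 21000 + 101333.3333 = 122333.3333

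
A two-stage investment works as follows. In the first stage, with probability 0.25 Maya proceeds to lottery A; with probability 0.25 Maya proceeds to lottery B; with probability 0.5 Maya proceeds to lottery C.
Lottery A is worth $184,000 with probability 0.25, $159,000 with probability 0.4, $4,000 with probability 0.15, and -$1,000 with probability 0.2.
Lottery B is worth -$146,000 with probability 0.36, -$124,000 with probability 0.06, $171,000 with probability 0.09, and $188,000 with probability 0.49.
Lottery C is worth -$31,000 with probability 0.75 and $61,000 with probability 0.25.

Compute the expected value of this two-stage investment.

$35,377.50

EV(A) = 0.25 × 184000 + 0.4 × 159000 + 0.15 × 4000 + 0.2 × (-1000) = 46000 + 63600 + 600 − 200 = 110000
EV(B) = 0.36 × (-146000) + 0.06 × (-124000) + 0.09 × 171000 + 0.49 × 188000 = -52560 − 7440 + 15390 + 92120 = 47510
EV(C) = 0.75 × (-31000) + 0.25 × 61000 = -23250 + 15250 = -8000
Overall = 0.25 × 110000 + 0.25 × 47510 + 0.5 × (-8000) = 27500 + 11877.5 − 4000 = 35377.5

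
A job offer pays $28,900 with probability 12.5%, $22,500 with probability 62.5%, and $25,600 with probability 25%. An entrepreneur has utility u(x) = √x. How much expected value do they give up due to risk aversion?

$50

E[u] = 0.125·√28900 + 0.625·√22500 + 0.25·√25600 = 0.125·170 + 0.625·150 + 0.25·160 = 155
CE = (155)² = 24025
Risk premium = EV − CE = 24075 − 24025 = 50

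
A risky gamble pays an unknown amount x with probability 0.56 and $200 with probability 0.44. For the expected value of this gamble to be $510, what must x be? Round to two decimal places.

0.56·x + 0.44·200 = 510
0.56·x = 510 − 88 = 422
x = 422 / 0.56 = 753.5714

x = $753.57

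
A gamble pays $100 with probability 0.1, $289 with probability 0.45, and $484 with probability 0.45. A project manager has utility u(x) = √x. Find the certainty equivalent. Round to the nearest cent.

E[u] = 0.1·√100 + 0.45·√289 + 0.45·√484 = 0.1·10 + 0.45·17 + 0.45·22 = 18.55
CE = (18.55)² = 344.1025

$344.10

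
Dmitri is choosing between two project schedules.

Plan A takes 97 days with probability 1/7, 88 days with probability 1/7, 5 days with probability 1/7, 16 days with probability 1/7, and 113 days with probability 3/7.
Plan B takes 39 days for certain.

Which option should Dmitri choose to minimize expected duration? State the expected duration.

Plan B (39 days)

Plan A = 1/7 × 97 + 1/7 × 88 + 1/7 × 5 + 1/7 × 16 + 3/7 × 113 = 13.8571 + 12.5714 + 0.7143 + 2.2857 + 48.4286 = 77.8571
Plan B: 39 (certain)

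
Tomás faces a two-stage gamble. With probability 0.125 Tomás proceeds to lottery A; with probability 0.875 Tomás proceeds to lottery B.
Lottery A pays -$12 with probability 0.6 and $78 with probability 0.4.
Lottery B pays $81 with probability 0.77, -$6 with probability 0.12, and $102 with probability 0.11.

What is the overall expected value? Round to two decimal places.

$66.76

EV(A) = 0.6 × (-12) + 0.4 × 78 = -7.2 + 31.2 = 24
EV(B) = 0.77 × 81 + 0.12 × (-6) + 0.11 × 102 = 62.37 − 0.72 + 11.22 = 72.87
Overall = 0.125 × 24 + 0.875 × 72.87 = 3 + 63.76125 = 66.76125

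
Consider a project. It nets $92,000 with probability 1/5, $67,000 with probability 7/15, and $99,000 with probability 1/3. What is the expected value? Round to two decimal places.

$82,666.67

EV = 1/5 × 92000 + 7/15 × 67000 + 1/3 × 99000 = 18400 + 31266.6667 + 33000 = 82666.6667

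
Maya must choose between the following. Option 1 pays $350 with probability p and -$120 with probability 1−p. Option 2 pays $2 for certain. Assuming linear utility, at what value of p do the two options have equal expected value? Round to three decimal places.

p·350 + (1−p)·(-120) = 2
470p − 120 = 2
p = (2 + 120) / 470

p = 0.260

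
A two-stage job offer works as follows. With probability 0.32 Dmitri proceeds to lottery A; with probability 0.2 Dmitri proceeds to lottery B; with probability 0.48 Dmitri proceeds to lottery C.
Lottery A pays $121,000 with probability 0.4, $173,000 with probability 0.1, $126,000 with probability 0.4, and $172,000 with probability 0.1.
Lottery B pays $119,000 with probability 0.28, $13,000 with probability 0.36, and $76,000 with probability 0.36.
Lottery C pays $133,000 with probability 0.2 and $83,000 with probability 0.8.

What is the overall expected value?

EV(A) = 0.4 × 121000 + 0.1 × 173000 + 0.4 × 126000 + 0.1 × 172000 = 48400 + 17300 + 50400 + 17200 = 133300
EV(B) = 0.28 × 119000 + 0.36 × 13000 + 0.36 × 76000 = 33320 + 4680 + 27360 = 65360
EV(C) = 0.2 × 133000 + 0.8 × 83000 = 26600 + 66400 = 93000
Overall = 0.32 × 133300 + 0.2 × 65360 + 0.48 × 93000 = 42656 + 13072 + 44640 = 100368

$100,368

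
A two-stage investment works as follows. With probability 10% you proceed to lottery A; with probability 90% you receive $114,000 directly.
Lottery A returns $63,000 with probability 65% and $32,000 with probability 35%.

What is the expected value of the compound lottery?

EV(A) = 0.65 × 63000 + 0.35 × 32000 = 40950 + 11200 = 52150
Branch B: 114000 (certain)
Overall = 0.1 × 52150 + 0.9 × 114000 = 5215 + 102600 = 107815

$107,815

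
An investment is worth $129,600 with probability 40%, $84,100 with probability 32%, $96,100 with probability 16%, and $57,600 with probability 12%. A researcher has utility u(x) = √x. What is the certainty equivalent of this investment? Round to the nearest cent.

E[u] = 0.4·√129600 + 0.32·√84100 + 0.16·√96100 + 0.12·√57600 = 0.4·360 + 0.32·290 + 0.16·310 + 0.12·240 = 315.2
CE = (315.2)² = 99351.04

$99,351.04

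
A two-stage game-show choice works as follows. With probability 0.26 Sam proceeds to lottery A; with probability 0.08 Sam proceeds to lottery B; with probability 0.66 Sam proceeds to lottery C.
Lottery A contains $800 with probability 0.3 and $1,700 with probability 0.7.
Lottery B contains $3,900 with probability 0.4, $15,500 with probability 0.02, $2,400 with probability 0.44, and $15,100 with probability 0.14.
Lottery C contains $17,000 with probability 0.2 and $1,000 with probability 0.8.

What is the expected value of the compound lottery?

EV(A) = 0.3 × 800 + 0.7 × 1700 = 240 + 1190 = 1430
EV(B) = 0.4 × 3900 + 0.02 × 15500 + 0.44 × 2400 + 0.14 × 15100 = 1560 + 310 + 1056 + 2114 = 5040
EV(C) = 0.2 × 17000 + 0.8 × 1000 = 3400 + 800 = 4200
Overall = 0.26 × 1430 + 0.08 × 5040 + 0.66 × 4200 = 371.8 + 403.2 + 2772 = 3547

$3,547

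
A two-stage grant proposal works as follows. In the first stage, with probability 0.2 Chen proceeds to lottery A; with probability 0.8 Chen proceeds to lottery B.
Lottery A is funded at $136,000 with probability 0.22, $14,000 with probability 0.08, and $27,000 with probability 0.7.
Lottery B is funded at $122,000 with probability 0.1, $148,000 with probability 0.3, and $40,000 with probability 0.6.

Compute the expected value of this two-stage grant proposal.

$74,468

EV(A) = 0.22 × 136000 + 0.08 × 14000 + 0.7 × 27000 = 29920 + 1120 + 18900 = 49940
EV(B) = 0.1 × 122000 + 0.3 × 148000 + 0.6 × 40000 = 12200 + 44400 + 24000 = 80600
Overall = 0.2 × 49940 + 0.8 × 80600 = 9988 + 64480 = 74468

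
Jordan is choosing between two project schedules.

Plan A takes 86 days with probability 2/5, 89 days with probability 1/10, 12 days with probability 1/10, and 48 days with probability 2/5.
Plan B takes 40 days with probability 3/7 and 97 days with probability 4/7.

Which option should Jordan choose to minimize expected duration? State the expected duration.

Plan A (63.7 days)

Plan A = 2/5 × 86 + 1/10 × 89 + 1/10 × 12 + 2/5 × 48 = 34.4 + 8.9 + 1.2 + 19.2 = 63.7
Plan B = 3/7 × 40 + 4/7 × 97 = 17.1429 + 55.4286 = 72.5714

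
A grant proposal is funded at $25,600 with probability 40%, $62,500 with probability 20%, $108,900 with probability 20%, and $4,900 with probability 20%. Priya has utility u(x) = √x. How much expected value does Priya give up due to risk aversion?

E[u] = 0.4·√25600 + 0.2·√62500 + 0.2·√108900 + 0.2·√4900 = 0.4·160 + 0.2·250 + 0.2·330 + 0.2·70 = 194
CE = (194)² = 37636
Risk premium = EV − CE = 45500 − 37636 = 7864

$7,864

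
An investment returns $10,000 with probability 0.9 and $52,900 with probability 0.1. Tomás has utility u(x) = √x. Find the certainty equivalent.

E[u] = 0.9·√10000 + 0.1·√52900 = 0.9·100 + 0.1·230 = 113
CE = (113)² = 12769

$12,769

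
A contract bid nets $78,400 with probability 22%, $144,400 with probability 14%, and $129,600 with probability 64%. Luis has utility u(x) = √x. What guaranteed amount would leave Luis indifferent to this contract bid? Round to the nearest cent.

E[u] = 0.22·√78400 + 0.14·√144400 + 0.64·√129600 = 0.22·280 + 0.14·380 + 0.64·360 = 345.2
CE = (345.2)² = 119163.04

$119,163.04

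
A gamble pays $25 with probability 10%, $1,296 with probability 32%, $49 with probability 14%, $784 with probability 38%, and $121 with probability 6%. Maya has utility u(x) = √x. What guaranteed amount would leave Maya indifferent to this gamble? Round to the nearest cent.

E[u] = 0.1·√25 + 0.32·√1296 + 0.14·√49 + 0.38·√784 + 0.06·√121 = 0.1·5 + 0.32·36 + 0.14·7 + 0.38·28 + 0.06·11 = 24.3
CE = (24.3)² = 590.49

$590.49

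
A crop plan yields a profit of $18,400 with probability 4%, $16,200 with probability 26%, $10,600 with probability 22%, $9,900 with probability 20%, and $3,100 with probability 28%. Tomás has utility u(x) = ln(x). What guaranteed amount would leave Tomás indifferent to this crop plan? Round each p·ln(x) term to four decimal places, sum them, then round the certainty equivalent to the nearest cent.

E[u] = 0.04·ln(18400) + 0.26·ln(16200) + 0.22·ln(10600) + 0.2·ln(9900) + 0.28·ln(3100) = 0.3928 + 2.5201 + 2.0391 + 1.8401 + 2.2510 = 9.0431
CE = e^9.0431 ≈ 8459.96

$8,459.96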